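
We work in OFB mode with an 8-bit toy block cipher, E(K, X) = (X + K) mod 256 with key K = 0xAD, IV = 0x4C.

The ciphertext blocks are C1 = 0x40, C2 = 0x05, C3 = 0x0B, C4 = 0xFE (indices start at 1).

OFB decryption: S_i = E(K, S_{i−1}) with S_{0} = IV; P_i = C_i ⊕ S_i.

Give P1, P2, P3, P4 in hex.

P1 = 0xB9, P2 = 0xA3, P3 = 0x58, P4 = 0xFE

P1: S = E(K, 0x4C) = 0xF9; 0x40 ⊕ 0xF9 = 0xB9.
P2: S = E(K, 0xF9) = 0xA6; 0x05 ⊕ 0xA6 = 0xA3.
P3: S = E(K, 0xA6) = 0x53; 0x0B ⊕ 0x53 = 0x58.
P4: S = E(K, 0x53) = 0x00; 0xFE ⊕ 0x00 = 0xFE.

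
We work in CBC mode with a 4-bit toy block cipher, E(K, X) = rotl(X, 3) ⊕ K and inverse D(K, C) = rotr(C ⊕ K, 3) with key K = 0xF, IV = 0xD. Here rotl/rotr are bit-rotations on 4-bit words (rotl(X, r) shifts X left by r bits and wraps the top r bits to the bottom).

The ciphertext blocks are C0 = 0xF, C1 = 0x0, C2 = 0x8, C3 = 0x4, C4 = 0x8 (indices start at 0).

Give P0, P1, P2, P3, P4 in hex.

CBC decryption: P_i = D(K, C_i) ⊕ C_{i−1}, with C_{−1} = IV.
P0: D(K, 0xF) = 0x0; 0x0 ⊕ 0xD = 0xD.
P1: D(K, 0x0) = 0xF; 0xF ⊕ 0xF = 0x0.
P2: D(K, 0x8) = 0xE; 0xE ⊕ 0x0 = 0xE.
P3: D(K, 0x4) = 0x7; 0x7 ⊕ 0x8 = 0xF.
P4: D(K, 0x8) = 0xE; 0xE ⊕ 0x4 = 0xA.

P0 = 0xD, P1 = 0x0, P2 = 0xE, P3 = 0xF, P4 = 0xA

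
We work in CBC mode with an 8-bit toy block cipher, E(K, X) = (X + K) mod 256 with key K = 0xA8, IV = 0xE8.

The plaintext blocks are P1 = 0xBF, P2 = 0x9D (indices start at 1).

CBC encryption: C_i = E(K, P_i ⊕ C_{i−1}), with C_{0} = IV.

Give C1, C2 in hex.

C1 = 0xFF, C2 = 0x0A

C1: P1 ⊕ 0xE8 = 0x57; E(K, 0x57) = 0xFF.
C2: P2 ⊕ 0xFF = 0x62; E(K, 0x62) = 0x0A.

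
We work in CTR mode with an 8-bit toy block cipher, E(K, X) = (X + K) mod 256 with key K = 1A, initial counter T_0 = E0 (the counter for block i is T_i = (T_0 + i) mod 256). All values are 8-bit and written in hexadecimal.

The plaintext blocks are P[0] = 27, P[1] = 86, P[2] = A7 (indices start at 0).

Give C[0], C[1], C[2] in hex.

CTR encryption: S_i = E(K, T_i) where T_i is the counter for block i; C_i = P_i ⊕ S_i.
C[0]: T = E0, S = E(K, T) = FA; 27 ⊕ FA = DD.
C[1]: T = E1, S = E(K, T) = FB; 86 ⊕ FB = 7D.
C[2]: T = E2, S = E(K, T) = FC; A7 ⊕ FC = 5B.

C[0] = DD, C[1] = 7D, C[2] = 5B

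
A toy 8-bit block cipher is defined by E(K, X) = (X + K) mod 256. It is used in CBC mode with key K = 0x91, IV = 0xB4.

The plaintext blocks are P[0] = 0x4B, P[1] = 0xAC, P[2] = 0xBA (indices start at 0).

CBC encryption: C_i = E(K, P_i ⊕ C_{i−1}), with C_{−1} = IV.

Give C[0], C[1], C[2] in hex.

C[0] = 0x90, C[1] = 0xCD, C[2] = 0x08

C[0]: P[0] ⊕ 0xB4 = 0xFF; E(K, 0xFF) = 0x90.
C[1]: P[1] ⊕ 0x90 = 0x3C; E(K, 0x3C) = 0xCD.
C[2]: P[2] ⊕ 0xCD = 0x77; E(K, 0x77) = 0x08.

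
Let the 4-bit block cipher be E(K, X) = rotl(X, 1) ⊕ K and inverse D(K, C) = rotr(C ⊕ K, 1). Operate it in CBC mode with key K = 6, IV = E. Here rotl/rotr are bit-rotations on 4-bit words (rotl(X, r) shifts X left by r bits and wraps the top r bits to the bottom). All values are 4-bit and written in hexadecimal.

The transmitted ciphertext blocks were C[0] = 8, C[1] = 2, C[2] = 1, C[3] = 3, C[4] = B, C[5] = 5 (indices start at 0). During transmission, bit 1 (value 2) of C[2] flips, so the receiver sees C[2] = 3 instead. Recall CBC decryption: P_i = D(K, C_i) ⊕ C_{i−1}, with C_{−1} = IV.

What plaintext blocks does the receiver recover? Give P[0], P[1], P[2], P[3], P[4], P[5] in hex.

Only C[2] changed, to 3. In CBC, a change in C_i garbles P_i and flips the same bit in P_{i+1}. Decrypting the received ciphertext:
P[0]: D(K, 8) = 7; 7 ⊕ E = 9.
P[1]: D(K, 2) = 2; 2 ⊕ 8 = A.
P[2]: D(K, 3) = A; A ⊕ 2 = 8.
P[3]: D(K, 3) = A; A ⊕ 3 = 9.
P[4]: D(K, B) = E; E ⊕ 3 = D.
P[5]: D(K, 5) = 9; 9 ⊕ B = 2.
Blocks that differ from the original plaintext: P[2], P[3].

P[0] = 9, P[1] = A, P[2] = 8, P[3] = 9, P[4] = D, P[5] = 2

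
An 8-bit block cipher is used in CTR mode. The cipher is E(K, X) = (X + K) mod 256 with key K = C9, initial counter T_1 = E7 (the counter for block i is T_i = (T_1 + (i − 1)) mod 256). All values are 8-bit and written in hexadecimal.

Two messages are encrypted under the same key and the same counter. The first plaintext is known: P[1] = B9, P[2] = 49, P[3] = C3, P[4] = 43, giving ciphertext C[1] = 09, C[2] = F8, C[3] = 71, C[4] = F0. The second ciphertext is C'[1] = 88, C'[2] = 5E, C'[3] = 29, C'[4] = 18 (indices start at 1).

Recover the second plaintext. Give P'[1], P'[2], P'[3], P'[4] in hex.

P'[1] = 38, P'[2] = EF, P'[3] = 9B, P'[4] = AB

In CTR with a reused counter, both messages share the same keystream S_i, so C_i ⊕ C'_i = P_i ⊕ P'_i and thus P'_i = P_i ⊕ C_i ⊕ C'_i.
P'[1]: B9 ⊕ 09 ⊕ 88 = 38.
P'[2]: 49 ⊕ F8 ⊕ 5E = EF.
P'[3]: C3 ⊕ 71 ⊕ 29 = 9B.
P'[4]: 43 ⊕ F0 ⊕ 18 = AB.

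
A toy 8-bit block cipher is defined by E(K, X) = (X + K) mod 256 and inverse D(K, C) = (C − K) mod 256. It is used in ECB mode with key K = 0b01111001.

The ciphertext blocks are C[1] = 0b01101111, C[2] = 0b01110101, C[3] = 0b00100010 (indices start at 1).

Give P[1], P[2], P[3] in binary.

ECB decryption: P_i = D(K, C_i).
P[1]: D(K, 0b01101111) = 0b11110110.
P[2]: D(K, 0b01110101) = 0b11111100.
P[3]: D(K, 0b00100010) = 0b10101001.

P[1] = 0b11110110, P[2] = 0b11111100, P[3] = 0b10101001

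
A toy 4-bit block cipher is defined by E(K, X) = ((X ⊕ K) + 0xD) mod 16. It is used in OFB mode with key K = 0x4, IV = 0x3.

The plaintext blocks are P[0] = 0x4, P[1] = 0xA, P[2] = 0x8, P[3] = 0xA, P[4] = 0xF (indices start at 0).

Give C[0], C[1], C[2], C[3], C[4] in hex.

C[0] = 0x0, C[1] = 0x7, C[2] = 0xE, C[3] = 0x5, C[4] = 0x7

OFB encryption: S_i = E(K, S_{i−1}) with S_{−1} = IV; C_i = P_i ⊕ S_i.
C[0]: S = E(K, 0x3) = 0x4; 0x4 ⊕ 0x4 = 0x0.
C[1]: S = E(K, 0x4) = 0xD; 0xA ⊕ 0xD = 0x7.
C[2]: S = E(K, 0xD) = 0x6; 0x8 ⊕ 0x6 = 0xE.
C[3]: S = E(K, 0x6) = 0xF; 0xA ⊕ 0xF = 0x5.
C[4]: S = E(K, 0xF) = 0x8; 0xF ⊕ 0x8 = 0x7.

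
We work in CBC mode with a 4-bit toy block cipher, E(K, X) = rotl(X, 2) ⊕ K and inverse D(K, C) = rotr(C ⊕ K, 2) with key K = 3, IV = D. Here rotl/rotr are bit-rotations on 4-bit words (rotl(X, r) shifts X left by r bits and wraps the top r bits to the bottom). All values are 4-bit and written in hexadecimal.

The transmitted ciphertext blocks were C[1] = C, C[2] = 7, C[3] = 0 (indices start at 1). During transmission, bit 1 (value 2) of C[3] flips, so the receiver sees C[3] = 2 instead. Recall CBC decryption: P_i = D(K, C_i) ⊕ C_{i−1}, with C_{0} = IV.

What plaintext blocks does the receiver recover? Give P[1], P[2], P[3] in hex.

P[1] = 2, P[2] = D, P[3] = 3

Only C[3] changed, to 2. In CBC, a change in C_i garbles P_i and flips the same bit in P_{i+1}. Decrypting the received ciphertext:
P[1]: D(K, C) = F; F ⊕ D = 2.
P[2]: D(K, 7) = 1; 1 ⊕ C = D.
P[3]: D(K, 2) = 4; 4 ⊕ 7 = 3.
Blocks that differ from the original plaintext: P[3].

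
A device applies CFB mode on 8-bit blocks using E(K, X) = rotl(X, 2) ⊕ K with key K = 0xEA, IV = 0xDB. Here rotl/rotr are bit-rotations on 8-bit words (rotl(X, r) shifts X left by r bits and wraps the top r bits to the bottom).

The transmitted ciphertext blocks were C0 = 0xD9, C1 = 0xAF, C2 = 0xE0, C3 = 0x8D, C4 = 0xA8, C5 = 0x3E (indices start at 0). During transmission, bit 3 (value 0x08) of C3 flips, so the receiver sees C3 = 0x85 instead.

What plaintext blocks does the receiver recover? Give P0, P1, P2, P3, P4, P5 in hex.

CFB decryption: P_i = C_i ⊕ E(K, C_{i−1}), with C_{−1} = IV.
Only C3 changed, to 0x85. In CFB, a change in C_i flips the same bit in P_i and garbles P_{i+1}. Decrypting the received ciphertext:
P0: E(K, 0xDB) = 0x85; 0xD9 ⊕ 0x85 = 0x5C.
P1: E(K, 0xD9) = 0x8D; 0xAF ⊕ 0x8D = 0x22.
P2: E(K, 0xAF) = 0x54; 0xE0 ⊕ 0x54 = 0xB4.
P3: E(K, 0xE0) = 0x69; 0x85 ⊕ 0x69 = 0xEC.
P4: E(K, 0x85) = 0xFC; 0xA8 ⊕ 0xFC = 0x54.
P5: E(K, 0xA8) = 0x48; 0x3E ⊕ 0x48 = 0x76.
Blocks that differ from the original plaintext: P3, P4.

P0 = 0x5C, P1 = 0x22, P2 = 0xB4, P3 = 0xEC, P4 = 0x54, P5 = 0x76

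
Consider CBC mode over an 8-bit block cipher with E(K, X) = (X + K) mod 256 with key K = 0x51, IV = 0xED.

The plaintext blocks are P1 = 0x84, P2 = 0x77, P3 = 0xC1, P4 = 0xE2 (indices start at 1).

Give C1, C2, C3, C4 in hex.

C1 = 0xBA, C2 = 0x1E, C3 = 0x30, C4 = 0x23

CBC encryption: C_i = E(K, P_i ⊕ C_{i−1}), with C_{0} = IV.
C1: P1 ⊕ 0xED = 0x69; E(K, 0x69) = 0xBA.
C2: P2 ⊕ 0xBA = 0xCD; E(K, 0xCD) = 0x1E.
C3: P3 ⊕ 0x1E = 0xDF; E(K, 0xDF) = 0x30.
C4: P4 ⊕ 0x30 = 0xD2; E(K, 0xD2) = 0x23.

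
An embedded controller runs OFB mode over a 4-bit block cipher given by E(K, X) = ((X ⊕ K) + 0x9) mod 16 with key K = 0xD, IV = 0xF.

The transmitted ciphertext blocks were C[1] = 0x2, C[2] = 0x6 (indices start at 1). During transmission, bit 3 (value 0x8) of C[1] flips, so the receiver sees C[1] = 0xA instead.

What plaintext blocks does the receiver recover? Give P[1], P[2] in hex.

OFB decryption: S_i = E(K, S_{i−1}) with S_{0} = IV; P_i = C_i ⊕ S_i.
Only C[1] changed, to 0xA. In OFB, a change in C_i flips the same bit in P_i only; the keystream is unaffected. Decrypting the received ciphertext:
P[1]: S = E(K, 0xF) = 0xB; 0xA ⊕ 0xB = 0x1.
P[2]: S = E(K, 0xB) = 0xF; 0x6 ⊕ 0xF = 0x9.
Blocks that differ from the original plaintext: P[1].

P[1] = 0x1, P[2] = 0x9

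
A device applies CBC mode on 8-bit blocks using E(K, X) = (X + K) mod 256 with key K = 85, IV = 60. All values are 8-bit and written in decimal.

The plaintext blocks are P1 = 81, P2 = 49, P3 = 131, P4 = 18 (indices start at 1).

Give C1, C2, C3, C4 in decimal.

CBC encryption: C_i = E(K, P_i ⊕ C_{i−1}), with C_{0} = IV.
C1: P1 ⊕ 60 = 109; E(K, 109) = 194.
C2: P2 ⊕ 194 = 243; E(K, 243) = 72.
C3: P3 ⊕ 72 = 203; E(K, 203) = 32.
C4: P4 ⊕ 32 = 50; E(K, 50) = 135.

C1 = 194, C2 = 72, C3 = 32, C4 = 135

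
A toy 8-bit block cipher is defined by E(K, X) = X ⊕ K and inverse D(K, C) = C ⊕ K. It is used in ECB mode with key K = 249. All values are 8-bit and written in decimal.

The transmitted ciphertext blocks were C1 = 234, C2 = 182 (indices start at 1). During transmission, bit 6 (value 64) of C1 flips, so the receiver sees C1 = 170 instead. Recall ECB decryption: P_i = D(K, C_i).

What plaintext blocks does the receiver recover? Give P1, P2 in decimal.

P1 = 83, P2 = 79

Only C1 changed, to 170. In ECB, a change in C_i affects only P_i. Decrypting the received ciphertext:
P1: D(K, 170) = 83.
P2: D(K, 182) = 79.
Blocks that differ from the original plaintext: P1.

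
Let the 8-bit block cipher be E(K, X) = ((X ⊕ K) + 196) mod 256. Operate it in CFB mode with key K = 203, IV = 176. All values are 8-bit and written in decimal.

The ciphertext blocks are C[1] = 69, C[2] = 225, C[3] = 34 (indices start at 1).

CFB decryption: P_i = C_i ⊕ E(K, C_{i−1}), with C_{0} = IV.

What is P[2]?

P[2] = 179

P[2]: E(K, 69) = 82; 225 ⊕ 82 = 179.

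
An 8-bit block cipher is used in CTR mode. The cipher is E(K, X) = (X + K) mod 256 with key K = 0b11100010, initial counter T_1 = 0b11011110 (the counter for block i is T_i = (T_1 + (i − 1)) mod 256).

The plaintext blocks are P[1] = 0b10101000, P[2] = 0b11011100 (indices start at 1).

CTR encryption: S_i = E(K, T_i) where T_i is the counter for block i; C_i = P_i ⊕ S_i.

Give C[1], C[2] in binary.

C[1]: T = 0b11011110, S = E(K, T) = 0b11000000; 0b10101000 ⊕ 0b11000000 = 0b01101000.
C[2]: T = 0b11011111, S = E(K, T) = 0b11000001; 0b11011100 ⊕ 0b11000001 = 0b00011101.

C[1] = 0b01101000, C[2] = 0b00011101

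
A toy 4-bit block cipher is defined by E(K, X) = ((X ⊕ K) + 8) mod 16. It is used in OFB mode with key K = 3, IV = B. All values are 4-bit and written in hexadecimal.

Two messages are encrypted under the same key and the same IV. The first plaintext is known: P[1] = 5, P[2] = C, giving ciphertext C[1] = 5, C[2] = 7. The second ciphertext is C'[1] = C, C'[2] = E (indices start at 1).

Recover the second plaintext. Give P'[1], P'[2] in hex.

In OFB with a reused IV, both messages share the same keystream S_i, so C_i ⊕ C'_i = P_i ⊕ P'_i and thus P'_i = P_i ⊕ C_i ⊕ C'_i.
P'[1]: 5 ⊕ 5 ⊕ C = C.
P'[2]: C ⊕ 7 ⊕ E = 5.

P'[1] = C, P'[2] = 5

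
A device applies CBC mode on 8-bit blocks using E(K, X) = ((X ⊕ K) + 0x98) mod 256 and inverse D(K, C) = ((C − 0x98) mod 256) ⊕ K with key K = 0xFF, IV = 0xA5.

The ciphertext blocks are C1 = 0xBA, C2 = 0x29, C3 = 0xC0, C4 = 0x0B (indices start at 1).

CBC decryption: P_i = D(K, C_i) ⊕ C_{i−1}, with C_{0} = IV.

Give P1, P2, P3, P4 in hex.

P1 = 0x78, P2 = 0xD4, P3 = 0xFE, P4 = 0x4C

P1: D(K, 0xBA) = 0xDD; 0xDD ⊕ 0xA5 = 0x78.
P2: D(K, 0x29) = 0x6E; 0x6E ⊕ 0xBA = 0xD4.
P3: D(K, 0xC0) = 0xD7; 0xD7 ⊕ 0x29 = 0xFE.
P4: D(K, 0x0B) = 0x8C; 0x8C ⊕ 0xC0 = 0x4C.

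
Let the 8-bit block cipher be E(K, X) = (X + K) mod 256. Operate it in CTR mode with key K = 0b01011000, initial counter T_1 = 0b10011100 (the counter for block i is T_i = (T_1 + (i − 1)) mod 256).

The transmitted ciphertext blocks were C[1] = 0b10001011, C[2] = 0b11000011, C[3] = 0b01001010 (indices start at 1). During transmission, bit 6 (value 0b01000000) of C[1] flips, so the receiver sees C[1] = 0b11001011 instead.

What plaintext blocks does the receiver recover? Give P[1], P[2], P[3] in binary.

P[1] = 0b00111111, P[2] = 0b00110110, P[3] = 0b10111100

CTR decryption: S_i = E(K, T_i) where T_i is the counter for block i; P_i = C_i ⊕ S_i.
Only C[1] changed, to 0b11001011. In CTR, a change in C_i flips the same bit in P_i only; the keystream is unaffected. Decrypting the received ciphertext:
P[1]: T = 0b10011100, S = E(K, T) = 0b11110100; 0b11001011 ⊕ 0b11110100 = 0b00111111.
P[2]: T = 0b10011101, S = E(K, T) = 0b11110101; 0b11000011 ⊕ 0b11110101 = 0b00110110.
P[3]: T = 0b10011110, S = E(K, T) = 0b11110110; 0b01001010 ⊕ 0b11110110 = 0b10111100.
Blocks that differ from the original plaintext: P[1].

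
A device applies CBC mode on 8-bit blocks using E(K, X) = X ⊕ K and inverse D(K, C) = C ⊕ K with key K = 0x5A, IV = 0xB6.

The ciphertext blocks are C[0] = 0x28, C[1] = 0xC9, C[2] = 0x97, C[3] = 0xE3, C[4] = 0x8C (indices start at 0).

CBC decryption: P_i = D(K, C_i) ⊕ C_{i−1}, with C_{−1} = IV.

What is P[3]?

P[3] = 0x2E

P[3]: D(K, 0xE3) = 0xB9; 0xB9 ⊕ 0x97 = 0x2E.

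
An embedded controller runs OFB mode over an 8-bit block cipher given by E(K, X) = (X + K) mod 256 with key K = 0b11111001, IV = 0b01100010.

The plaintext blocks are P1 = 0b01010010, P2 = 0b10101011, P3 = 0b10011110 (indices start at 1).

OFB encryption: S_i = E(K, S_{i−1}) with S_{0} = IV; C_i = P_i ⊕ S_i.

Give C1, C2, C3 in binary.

C1: S = E(K, 0b01100010) = 0b01011011; 0b01010010 ⊕ 0b01011011 = 0b00001001.
C2: S = E(K, 0b01011011) = 0b01010100; 0b10101011 ⊕ 0b01010100 = 0b11111111.
C3: S = E(K, 0b01010100) = 0b01001101; 0b10011110 ⊕ 0b01001101 = 0b11010011.

C1 = 0b00001001, C2 = 0b11111111, C3 = 0b11010011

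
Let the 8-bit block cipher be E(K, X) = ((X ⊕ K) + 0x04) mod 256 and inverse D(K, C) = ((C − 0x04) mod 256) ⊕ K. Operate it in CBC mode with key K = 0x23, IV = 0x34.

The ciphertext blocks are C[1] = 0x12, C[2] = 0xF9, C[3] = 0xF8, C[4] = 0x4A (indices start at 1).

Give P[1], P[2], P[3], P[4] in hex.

CBC decryption: P_i = D(K, C_i) ⊕ C_{i−1}, with C_{0} = IV.
P[1]: D(K, 0x12) = 0x2D; 0x2D ⊕ 0x34 = 0x19.
P[2]: D(K, 0xF9) = 0xD6; 0xD6 ⊕ 0x12 = 0xC4.
P[3]: D(K, 0xF8) = 0xD7; 0xD7 ⊕ 0xF9 = 0x2E.
P[4]: D(K, 0x4A) = 0x65; 0x65 ⊕ 0xF8 = 0x9D.

P[1] = 0x19, P[2] = 0xC4, P[3] = 0x2E, P[4] = 0x9D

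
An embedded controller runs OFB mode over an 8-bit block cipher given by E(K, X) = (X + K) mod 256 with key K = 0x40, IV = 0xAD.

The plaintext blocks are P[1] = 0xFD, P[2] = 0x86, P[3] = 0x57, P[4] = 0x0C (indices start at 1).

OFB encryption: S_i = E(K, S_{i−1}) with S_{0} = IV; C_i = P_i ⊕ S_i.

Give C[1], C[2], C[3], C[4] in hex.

C[1] = 0x10, C[2] = 0xAB, C[3] = 0x3A, C[4] = 0xA1

C[1]: S = E(K, 0xAD) = 0xED; 0xFD ⊕ 0xED = 0x10.
C[2]: S = E(K, 0xED) = 0x2D; 0x86 ⊕ 0x2D = 0xAB.
C[3]: S = E(K, 0x2D) = 0x6D; 0x57 ⊕ 0x6D = 0x3A.
C[4]: S = E(K, 0x6D) = 0xAD; 0x0C ⊕ 0xAD = 0xA1.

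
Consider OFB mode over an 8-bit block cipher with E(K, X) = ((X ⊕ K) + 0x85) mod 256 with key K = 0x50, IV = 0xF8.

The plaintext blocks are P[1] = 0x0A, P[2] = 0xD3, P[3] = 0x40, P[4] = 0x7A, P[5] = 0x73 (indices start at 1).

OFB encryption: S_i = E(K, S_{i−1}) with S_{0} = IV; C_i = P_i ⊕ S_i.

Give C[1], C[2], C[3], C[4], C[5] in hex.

C[1]: S = E(K, 0xF8) = 0x2D; 0x0A ⊕ 0x2D = 0x27.
C[2]: S = E(K, 0x2D) = 0x02; 0xD3 ⊕ 0x02 = 0xD1.
C[3]: S = E(K, 0x02) = 0xD7; 0x40 ⊕ 0xD7 = 0x97.
C[4]: S = E(K, 0xD7) = 0x0C; 0x7A ⊕ 0x0C = 0x76.
C[5]: S = E(K, 0x0C) = 0xE1; 0x73 ⊕ 0xE1 = 0x92.

C[1] = 0x27, C[2] = 0xD1, C[3] = 0x97, C[4] = 0x76, C[5] = 0x92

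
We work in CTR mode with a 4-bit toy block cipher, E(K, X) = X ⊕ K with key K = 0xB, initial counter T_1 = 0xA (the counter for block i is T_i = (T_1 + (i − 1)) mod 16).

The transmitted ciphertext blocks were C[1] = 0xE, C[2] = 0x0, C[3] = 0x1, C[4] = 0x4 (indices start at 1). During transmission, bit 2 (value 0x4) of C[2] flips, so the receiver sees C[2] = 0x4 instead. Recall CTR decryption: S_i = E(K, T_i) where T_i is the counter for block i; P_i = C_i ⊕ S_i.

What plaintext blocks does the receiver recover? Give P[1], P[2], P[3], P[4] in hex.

Only C[2] changed, to 0x4. In CTR, a change in C_i flips the same bit in P_i only; the keystream is unaffected. Decrypting the received ciphertext:
P[1]: T = 0xA, S = E(K, T) = 0x1; 0xE ⊕ 0x1 = 0xF.
P[2]: T = 0xB, S = E(K, T) = 0x0; 0x4 ⊕ 0x0 = 0x4.
P[3]: T = 0xC, S = E(K, T) = 0x7; 0x1 ⊕ 0x7 = 0x6.
P[4]: T = 0xD, S = E(K, T) = 0x6; 0x4 ⊕ 0x6 = 0x2.
Blocks that differ from the original plaintext: P[2].

P[1] = 0xF, P[2] = 0x4, P[3] = 0x6, P[4] = 0x2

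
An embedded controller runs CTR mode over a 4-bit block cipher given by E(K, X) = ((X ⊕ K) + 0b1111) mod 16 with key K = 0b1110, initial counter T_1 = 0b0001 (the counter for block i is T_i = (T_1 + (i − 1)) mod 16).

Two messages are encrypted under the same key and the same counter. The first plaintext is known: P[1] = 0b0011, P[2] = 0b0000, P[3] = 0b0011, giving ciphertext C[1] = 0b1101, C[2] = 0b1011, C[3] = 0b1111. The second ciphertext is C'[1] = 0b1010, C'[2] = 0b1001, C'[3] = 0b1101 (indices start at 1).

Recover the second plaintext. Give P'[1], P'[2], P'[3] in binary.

In CTR with a reused counter, both messages share the same keystream S_i, so C_i ⊕ C'_i = P_i ⊕ P'_i and thus P'_i = P_i ⊕ C_i ⊕ C'_i.
P'[1]: 0b0011 ⊕ 0b1101 ⊕ 0b1010 = 0b0100.
P'[2]: 0b0000 ⊕ 0b1011 ⊕ 0b1001 = 0b0010.
P'[3]: 0b0011 ⊕ 0b1111 ⊕ 0b1101 = 0b0001.

P'[1] = 0b0100, P'[2] = 0b0010, P'[3] = 0b0001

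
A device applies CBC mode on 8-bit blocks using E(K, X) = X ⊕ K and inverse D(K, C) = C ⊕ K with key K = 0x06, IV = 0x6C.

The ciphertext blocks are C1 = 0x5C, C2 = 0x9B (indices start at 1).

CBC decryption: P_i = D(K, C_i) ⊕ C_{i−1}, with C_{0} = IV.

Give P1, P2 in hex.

P1 = 0x36, P2 = 0xC1

P1: D(K, 0x5C) = 0x5A; 0x5A ⊕ 0x6C = 0x36.
P2: D(K, 0x9B) = 0x9D; 0x9D ⊕ 0x5C = 0xC1.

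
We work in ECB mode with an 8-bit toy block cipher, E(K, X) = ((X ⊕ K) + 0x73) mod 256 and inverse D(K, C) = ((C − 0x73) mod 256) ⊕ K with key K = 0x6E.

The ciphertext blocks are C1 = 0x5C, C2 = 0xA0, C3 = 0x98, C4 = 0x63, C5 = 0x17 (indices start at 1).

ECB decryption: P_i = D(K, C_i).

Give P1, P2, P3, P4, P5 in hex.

P1: D(K, 0x5C) = 0x87.
P2: D(K, 0xA0) = 0x43.
P3: D(K, 0x98) = 0x4B.
P4: D(K, 0x63) = 0x9E.
P5: D(K, 0x17) = 0xCA.

P1 = 0x87, P2 = 0x43, P3 = 0x4B, P4 = 0x9E, P5 = 0xCA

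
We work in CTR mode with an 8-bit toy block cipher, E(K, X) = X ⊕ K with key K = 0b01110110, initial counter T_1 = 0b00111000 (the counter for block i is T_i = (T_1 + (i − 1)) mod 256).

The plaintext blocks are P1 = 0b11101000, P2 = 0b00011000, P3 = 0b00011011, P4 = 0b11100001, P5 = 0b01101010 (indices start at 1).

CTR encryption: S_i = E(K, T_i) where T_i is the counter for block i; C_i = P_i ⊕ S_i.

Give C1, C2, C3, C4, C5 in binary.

C1: T = 0b00111000, S = E(K, T) = 0b01001110; 0b11101000 ⊕ 0b01001110 = 0b10100110.
C2: T = 0b00111001, S = E(K, T) = 0b01001111; 0b00011000 ⊕ 0b01001111 = 0b01010111.
C3: T = 0b00111010, S = E(K, T) = 0b01001100; 0b00011011 ⊕ 0b01001100 = 0b01010111.
C4: T = 0b00111011, S = E(K, T) = 0b01001101; 0b11100001 ⊕ 0b01001101 = 0b10101100.
C5: T = 0b00111100, S = E(K, T) = 0b01001010; 0b01101010 ⊕ 0b01001010 = 0b00100000.

C1 = 0b10100110, C2 = 0b01010111, C3 = 0b01010111, C4 = 0b10101100, C5 = 0b00100000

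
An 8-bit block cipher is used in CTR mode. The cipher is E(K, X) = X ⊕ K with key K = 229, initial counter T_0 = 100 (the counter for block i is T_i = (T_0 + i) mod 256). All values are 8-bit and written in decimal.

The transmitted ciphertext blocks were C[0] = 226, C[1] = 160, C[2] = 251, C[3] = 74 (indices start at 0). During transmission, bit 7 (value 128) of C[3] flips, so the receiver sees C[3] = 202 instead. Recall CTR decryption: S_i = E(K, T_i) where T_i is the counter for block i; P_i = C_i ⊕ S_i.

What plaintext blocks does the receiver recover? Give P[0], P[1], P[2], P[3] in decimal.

Only C[3] changed, to 202. In CTR, a change in C_i flips the same bit in P_i only; the keystream is unaffected. Decrypting the received ciphertext:
P[0]: T = 100, S = E(K, T) = 129; 226 ⊕ 129 = 99.
P[1]: T = 101, S = E(K, T) = 128; 160 ⊕ 128 = 32.
P[2]: T = 102, S = E(K, T) = 131; 251 ⊕ 131 = 120.
P[3]: T = 103, S = E(K, T) = 130; 202 ⊕ 130 = 72.
Blocks that differ from the original plaintext: P[3].

P[0] = 99, P[1] = 32, P[2] = 120, P[3] = 72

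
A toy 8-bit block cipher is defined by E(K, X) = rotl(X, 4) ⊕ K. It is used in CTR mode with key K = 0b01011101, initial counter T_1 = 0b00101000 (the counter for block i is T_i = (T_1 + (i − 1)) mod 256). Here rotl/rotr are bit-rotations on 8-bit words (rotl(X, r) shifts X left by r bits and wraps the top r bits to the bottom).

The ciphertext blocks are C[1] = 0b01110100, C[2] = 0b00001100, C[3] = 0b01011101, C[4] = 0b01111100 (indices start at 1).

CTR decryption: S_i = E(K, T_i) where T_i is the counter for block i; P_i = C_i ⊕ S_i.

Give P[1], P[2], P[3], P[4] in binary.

P[1]: T = 0b00101000, S = E(K, T) = 0b11011111; 0b01110100 ⊕ 0b11011111 = 0b10101011.
P[2]: T = 0b00101001, S = E(K, T) = 0b11001111; 0b00001100 ⊕ 0b11001111 = 0b11000011.
P[3]: T = 0b00101010, S = E(K, T) = 0b11111111; 0b01011101 ⊕ 0b11111111 = 0b10100010.
P[4]: T = 0b00101011, S = E(K, T) = 0b11101111; 0b01111100 ⊕ 0b11101111 = 0b10010011.

P[1] = 0b10101011, P[2] = 0b11000011, P[3] = 0b10100010, P[4] = 0b10010011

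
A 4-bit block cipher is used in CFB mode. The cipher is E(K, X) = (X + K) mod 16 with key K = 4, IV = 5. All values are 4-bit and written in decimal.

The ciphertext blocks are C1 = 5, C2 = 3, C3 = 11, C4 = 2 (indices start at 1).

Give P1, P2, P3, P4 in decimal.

P1 = 12, P2 = 10, P3 = 12, P4 = 13

CFB decryption: P_i = C_i ⊕ E(K, C_{i−1}), with C_{0} = IV.
P1: E(K, 5) = 9; 5 ⊕ 9 = 12.
P2: E(K, 5) = 9; 3 ⊕ 9 = 10.
P3: E(K, 3) = 7; 11 ⊕ 7 = 12.
P4: E(K, 11) = 15; 2 ⊕ 15 = 13.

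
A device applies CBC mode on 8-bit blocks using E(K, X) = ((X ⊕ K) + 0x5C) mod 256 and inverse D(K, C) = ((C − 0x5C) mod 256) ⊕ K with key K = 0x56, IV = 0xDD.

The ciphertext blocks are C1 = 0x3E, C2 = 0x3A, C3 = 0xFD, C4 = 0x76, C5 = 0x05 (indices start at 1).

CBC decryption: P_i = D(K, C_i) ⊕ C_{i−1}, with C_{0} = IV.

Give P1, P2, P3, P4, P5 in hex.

P1 = 0x69, P2 = 0xB6, P3 = 0xCD, P4 = 0xB1, P5 = 0x89

P1: D(K, 0x3E) = 0xB4; 0xB4 ⊕ 0xDD = 0x69.
P2: D(K, 0x3A) = 0x88; 0x88 ⊕ 0x3E = 0xB6.
P3: D(K, 0xFD) = 0xF7; 0xF7 ⊕ 0x3A = 0xCD.
P4: D(K, 0x76) = 0x4C; 0x4C ⊕ 0xFD = 0xB1.
P5: D(K, 0x05) = 0xFF; 0xFF ⊕ 0x76 = 0x89.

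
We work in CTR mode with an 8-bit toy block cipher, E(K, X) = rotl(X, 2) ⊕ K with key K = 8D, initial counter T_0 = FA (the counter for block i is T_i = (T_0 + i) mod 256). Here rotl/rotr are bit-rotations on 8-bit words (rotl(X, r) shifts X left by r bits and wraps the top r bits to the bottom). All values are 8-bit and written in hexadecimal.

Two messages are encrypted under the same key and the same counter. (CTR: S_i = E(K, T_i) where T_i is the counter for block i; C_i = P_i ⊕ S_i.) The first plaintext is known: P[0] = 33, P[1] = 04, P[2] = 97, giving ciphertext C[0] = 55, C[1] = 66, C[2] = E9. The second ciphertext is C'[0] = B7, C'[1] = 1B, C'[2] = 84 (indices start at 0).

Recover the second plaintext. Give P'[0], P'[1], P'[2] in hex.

In CTR with a reused counter, both messages share the same keystream S_i, so C_i ⊕ C'_i = P_i ⊕ P'_i and thus P'_i = P_i ⊕ C_i ⊕ C'_i.
P'[0]: 33 ⊕ 55 ⊕ B7 = D1.
P'[1]: 04 ⊕ 66 ⊕ 1B = 79.
P'[2]: 97 ⊕ E9 ⊕ 84 = FA.

P'[0] = D1, P'[1] = 79, P'[2] = FA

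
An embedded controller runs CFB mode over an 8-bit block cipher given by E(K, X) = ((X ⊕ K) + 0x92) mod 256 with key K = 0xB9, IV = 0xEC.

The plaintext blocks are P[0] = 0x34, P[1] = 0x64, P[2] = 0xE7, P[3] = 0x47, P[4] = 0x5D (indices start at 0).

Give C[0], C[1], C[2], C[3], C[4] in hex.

CFB encryption: C_i = P_i ⊕ E(K, C_{i−1}), with C_{−1} = IV.
C[0]: E(K, 0xEC) = 0xE7; 0x34 ⊕ 0xE7 = 0xD3.
C[1]: E(K, 0xD3) = 0xFC; 0x64 ⊕ 0xFC = 0x98.
C[2]: E(K, 0x98) = 0xB3; 0xE7 ⊕ 0xB3 = 0x54.
C[3]: E(K, 0x54) = 0x7F; 0x47 ⊕ 0x7F = 0x38.
C[4]: E(K, 0x38) = 0x13; 0x5D ⊕ 0x13 = 0x4E.

C[0] = 0xD3, C[1] = 0x98, C[2] = 0x54, C[3] = 0x38, C[4] = 0x4E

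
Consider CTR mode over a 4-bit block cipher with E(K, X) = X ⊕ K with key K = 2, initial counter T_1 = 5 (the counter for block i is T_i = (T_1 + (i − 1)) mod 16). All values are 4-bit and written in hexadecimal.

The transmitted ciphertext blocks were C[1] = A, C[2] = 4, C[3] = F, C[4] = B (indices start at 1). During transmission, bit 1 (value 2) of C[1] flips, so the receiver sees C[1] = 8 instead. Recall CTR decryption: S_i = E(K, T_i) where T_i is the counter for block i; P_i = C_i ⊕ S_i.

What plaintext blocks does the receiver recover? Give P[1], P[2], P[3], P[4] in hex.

P[1] = F, P[2] = 0, P[3] = A, P[4] = 1

Only C[1] changed, to 8. In CTR, a change in C_i flips the same bit in P_i only; the keystream is unaffected. Decrypting the received ciphertext:
P[1]: T = 5, S = E(K, T) = 7; 8 ⊕ 7 = F.
P[2]: T = 6, S = E(K, T) = 4; 4 ⊕ 4 = 0.
P[3]: T = 7, S = E(K, T) = 5; F ⊕ 5 = A.
P[4]: T = 8, S = E(K, T) = A; B ⊕ A = 1.
Blocks that differ from the original plaintext: P[1].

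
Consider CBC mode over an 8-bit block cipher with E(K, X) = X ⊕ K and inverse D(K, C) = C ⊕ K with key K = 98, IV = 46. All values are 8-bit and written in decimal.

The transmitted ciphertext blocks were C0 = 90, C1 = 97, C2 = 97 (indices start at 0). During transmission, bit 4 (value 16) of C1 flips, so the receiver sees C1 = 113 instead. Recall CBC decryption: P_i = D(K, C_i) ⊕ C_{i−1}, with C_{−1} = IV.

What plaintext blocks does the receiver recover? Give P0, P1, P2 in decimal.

Only C1 changed, to 113. In CBC, a change in C_i garbles P_i and flips the same bit in P_{i+1}. Decrypting the received ciphertext:
P0: D(K, 90) = 56; 56 ⊕ 46 = 22.
P1: D(K, 113) = 19; 19 ⊕ 90 = 73.
P2: D(K, 97) = 3; 3 ⊕ 113 = 114.
Blocks that differ from the original plaintext: P1, P2.

P0 = 22, P1 = 73, P2 = 114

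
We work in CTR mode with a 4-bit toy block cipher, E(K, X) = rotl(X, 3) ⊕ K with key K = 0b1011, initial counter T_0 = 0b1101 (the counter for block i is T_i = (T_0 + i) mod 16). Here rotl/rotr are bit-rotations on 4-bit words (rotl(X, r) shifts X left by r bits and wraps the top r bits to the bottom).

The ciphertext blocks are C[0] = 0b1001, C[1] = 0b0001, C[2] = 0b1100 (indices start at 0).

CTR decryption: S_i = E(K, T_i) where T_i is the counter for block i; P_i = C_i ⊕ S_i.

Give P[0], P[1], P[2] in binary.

P[0] = 0b1100, P[1] = 0b1101, P[2] = 0b1000

P[0]: T = 0b1101, S = E(K, T) = 0b0101; 0b1001 ⊕ 0b0101 = 0b1100.
P[1]: T = 0b1110, S = E(K, T) = 0b1100; 0b0001 ⊕ 0b1100 = 0b1101.
P[2]: T = 0b1111, S = E(K, T) = 0b0100; 0b1100 ⊕ 0b0100 = 0b1000.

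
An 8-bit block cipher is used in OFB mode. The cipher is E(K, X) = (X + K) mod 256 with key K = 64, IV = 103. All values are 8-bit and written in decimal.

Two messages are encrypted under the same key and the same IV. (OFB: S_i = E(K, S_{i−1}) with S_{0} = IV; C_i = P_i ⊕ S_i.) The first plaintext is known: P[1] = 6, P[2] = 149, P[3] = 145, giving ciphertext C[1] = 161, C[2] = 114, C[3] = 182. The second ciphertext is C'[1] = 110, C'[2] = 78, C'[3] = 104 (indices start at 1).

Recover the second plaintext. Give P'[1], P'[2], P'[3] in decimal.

In OFB with a reused IV, both messages share the same keystream S_i, so C_i ⊕ C'_i = P_i ⊕ P'_i and thus P'_i = P_i ⊕ C_i ⊕ C'_i.
P'[1]: 6 ⊕ 161 ⊕ 110 = 201.
P'[2]: 149 ⊕ 114 ⊕ 78 = 169.
P'[3]: 145 ⊕ 182 ⊕ 104 = 79.

P'[1] = 201, P'[2] = 169, P'[3] = 79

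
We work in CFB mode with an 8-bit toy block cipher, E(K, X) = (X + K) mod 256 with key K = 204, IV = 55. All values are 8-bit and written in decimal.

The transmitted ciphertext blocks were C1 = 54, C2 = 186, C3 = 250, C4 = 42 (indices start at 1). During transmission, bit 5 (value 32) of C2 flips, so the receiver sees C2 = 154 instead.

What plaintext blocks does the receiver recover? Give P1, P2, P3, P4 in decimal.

P1 = 53, P2 = 152, P3 = 156, P4 = 236

CFB decryption: P_i = C_i ⊕ E(K, C_{i−1}), with C_{0} = IV.
Only C2 changed, to 154. In CFB, a change in C_i flips the same bit in P_i and garbles P_{i+1}. Decrypting the received ciphertext:
P1: E(K, 55) = 3; 54 ⊕ 3 = 53.
P2: E(K, 54) = 2; 154 ⊕ 2 = 152.
P3: E(K, 154) = 102; 250 ⊕ 102 = 156.
P4: E(K, 250) = 198; 42 ⊕ 198 = 236.
Blocks that differ from the original plaintext: P2, P3.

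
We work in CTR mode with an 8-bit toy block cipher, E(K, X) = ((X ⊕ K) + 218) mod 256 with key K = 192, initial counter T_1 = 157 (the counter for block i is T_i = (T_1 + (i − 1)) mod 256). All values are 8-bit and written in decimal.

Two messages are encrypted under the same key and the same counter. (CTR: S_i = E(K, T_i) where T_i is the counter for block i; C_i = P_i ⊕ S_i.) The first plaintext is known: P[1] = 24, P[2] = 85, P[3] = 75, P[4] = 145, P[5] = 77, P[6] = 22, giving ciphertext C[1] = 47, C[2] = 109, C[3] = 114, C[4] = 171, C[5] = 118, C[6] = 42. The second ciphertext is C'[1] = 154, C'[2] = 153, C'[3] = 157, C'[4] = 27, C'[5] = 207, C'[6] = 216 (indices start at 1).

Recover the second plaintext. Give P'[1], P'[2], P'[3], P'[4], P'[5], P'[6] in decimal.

In CTR with a reused counter, both messages share the same keystream S_i, so C_i ⊕ C'_i = P_i ⊕ P'_i and thus P'_i = P_i ⊕ C_i ⊕ C'_i.
P'[1]: 24 ⊕ 47 ⊕ 154 = 173.
P'[2]: 85 ⊕ 109 ⊕ 153 = 161.
P'[3]: 75 ⊕ 114 ⊕ 157 = 164.
P'[4]: 145 ⊕ 171 ⊕ 27 = 33.
P'[5]: 77 ⊕ 118 ⊕ 207 = 244.
P'[6]: 22 ⊕ 42 ⊕ 216 = 228.

P'[1] = 173, P'[2] = 161, P'[3] = 164, P'[4] = 33, P'[5] = 244, P'[6] = 228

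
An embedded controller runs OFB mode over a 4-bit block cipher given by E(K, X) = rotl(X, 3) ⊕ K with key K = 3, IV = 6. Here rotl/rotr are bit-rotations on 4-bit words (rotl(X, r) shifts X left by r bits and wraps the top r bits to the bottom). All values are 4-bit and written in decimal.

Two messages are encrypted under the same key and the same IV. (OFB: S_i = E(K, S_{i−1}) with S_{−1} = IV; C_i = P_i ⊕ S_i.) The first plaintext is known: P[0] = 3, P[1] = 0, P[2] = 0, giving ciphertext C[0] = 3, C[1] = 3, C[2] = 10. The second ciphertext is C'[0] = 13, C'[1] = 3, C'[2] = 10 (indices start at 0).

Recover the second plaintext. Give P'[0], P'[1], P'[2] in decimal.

P'[0] = 13, P'[1] = 0, P'[2] = 0

In OFB with a reused IV, both messages share the same keystream S_i, so C_i ⊕ C'_i = P_i ⊕ P'_i and thus P'_i = P_i ⊕ C_i ⊕ C'_i.
P'[0]: 3 ⊕ 3 ⊕ 13 = 13.
P'[1]: 0 ⊕ 3 ⊕ 3 = 0.
P'[2]: 0 ⊕ 10 ⊕ 10 = 0.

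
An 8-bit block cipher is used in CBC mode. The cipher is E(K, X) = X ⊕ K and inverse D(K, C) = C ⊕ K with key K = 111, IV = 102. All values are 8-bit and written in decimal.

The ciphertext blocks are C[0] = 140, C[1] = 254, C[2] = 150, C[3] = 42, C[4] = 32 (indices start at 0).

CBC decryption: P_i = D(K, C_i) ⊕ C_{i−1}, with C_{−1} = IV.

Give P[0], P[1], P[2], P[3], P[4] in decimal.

P[0] = 133, P[1] = 29, P[2] = 7, P[3] = 211, P[4] = 101

P[0]: D(K, 140) = 227; 227 ⊕ 102 = 133.
P[1]: D(K, 254) = 145; 145 ⊕ 140 = 29.
P[2]: D(K, 150) = 249; 249 ⊕ 254 = 7.
P[3]: D(K, 42) = 69; 69 ⊕ 150 = 211.
P[4]: D(K, 32) = 79; 79 ⊕ 42 = 101.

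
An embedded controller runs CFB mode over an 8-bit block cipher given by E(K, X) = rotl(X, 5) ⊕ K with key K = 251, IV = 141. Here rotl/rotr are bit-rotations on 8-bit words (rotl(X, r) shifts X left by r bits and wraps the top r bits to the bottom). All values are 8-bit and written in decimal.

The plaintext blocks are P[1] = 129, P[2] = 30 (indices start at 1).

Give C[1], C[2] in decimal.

CFB encryption: C_i = P_i ⊕ E(K, C_{i−1}), with C_{0} = IV.
C[1]: E(K, 141) = 74; 129 ⊕ 74 = 203.
C[2]: E(K, 203) = 130; 30 ⊕ 130 = 156.

C[1] = 203, C[2] = 156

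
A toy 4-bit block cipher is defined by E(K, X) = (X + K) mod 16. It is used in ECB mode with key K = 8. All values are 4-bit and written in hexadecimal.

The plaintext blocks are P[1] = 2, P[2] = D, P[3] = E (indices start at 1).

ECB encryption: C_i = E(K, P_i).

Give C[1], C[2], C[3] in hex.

C[1] = A, C[2] = 5, C[3] = 6

C[1]: E(K, 2) = A.
C[2]: E(K, D) = 5.
C[3]: E(K, E) = 6.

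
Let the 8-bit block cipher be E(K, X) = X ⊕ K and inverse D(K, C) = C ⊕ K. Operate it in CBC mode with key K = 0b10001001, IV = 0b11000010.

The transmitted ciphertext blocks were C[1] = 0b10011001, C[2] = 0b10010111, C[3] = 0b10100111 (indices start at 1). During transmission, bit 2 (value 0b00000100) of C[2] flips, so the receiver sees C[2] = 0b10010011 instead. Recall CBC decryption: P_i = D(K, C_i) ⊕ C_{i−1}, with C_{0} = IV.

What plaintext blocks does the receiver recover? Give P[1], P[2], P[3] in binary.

Only C[2] changed, to 0b10010011. In CBC, a change in C_i garbles P_i and flips the same bit in P_{i+1}. Decrypting the received ciphertext:
P[1]: D(K, 0b10011001) = 0b00010000; 0b00010000 ⊕ 0b11000010 = 0b11010010.
P[2]: D(K, 0b10010011) = 0b00011010; 0b00011010 ⊕ 0b10011001 = 0b10000011.
P[3]: D(K, 0b10100111) = 0b00101110; 0b00101110 ⊕ 0b10010011 = 0b10111101.
Blocks that differ from the original plaintext: P[2], P[3].

P[1] = 0b11010010, P[2] = 0b10000011, P[3] = 0b10111101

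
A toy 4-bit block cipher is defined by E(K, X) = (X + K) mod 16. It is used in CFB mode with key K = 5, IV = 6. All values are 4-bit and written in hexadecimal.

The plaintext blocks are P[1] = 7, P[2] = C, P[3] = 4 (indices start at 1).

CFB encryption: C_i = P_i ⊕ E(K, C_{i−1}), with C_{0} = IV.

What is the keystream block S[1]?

C[1]: E(K, 6) = B; 7 ⊕ B = C.
So S[1] = B.

B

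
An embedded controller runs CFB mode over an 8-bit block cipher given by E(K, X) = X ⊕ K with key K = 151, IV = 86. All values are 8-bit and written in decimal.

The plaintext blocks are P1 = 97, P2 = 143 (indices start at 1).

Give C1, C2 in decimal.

CFB encryption: C_i = P_i ⊕ E(K, C_{i−1}), with C_{0} = IV.
C1: E(K, 86) = 193; 97 ⊕ 193 = 160.
C2: E(K, 160) = 55; 143 ⊕ 55 = 184.

C1 = 160, C2 = 184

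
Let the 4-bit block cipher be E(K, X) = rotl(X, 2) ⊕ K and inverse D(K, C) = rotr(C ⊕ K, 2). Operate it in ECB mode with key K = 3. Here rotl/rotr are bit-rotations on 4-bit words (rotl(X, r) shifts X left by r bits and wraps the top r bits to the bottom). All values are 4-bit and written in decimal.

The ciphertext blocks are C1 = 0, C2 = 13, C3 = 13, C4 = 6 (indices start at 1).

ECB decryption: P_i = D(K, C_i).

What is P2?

P2: D(K, 13) = 11.

P2 = 11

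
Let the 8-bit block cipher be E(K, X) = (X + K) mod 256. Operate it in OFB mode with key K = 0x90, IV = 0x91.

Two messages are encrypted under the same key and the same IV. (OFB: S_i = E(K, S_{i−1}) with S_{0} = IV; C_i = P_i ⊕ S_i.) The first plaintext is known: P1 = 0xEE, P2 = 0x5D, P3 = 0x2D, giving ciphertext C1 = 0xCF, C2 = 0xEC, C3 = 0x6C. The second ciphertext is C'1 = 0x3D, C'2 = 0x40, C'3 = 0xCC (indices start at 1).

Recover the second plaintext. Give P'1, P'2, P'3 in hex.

In OFB with a reused IV, both messages share the same keystream S_i, so C_i ⊕ C'_i = P_i ⊕ P'_i and thus P'_i = P_i ⊕ C_i ⊕ C'_i.
P'1: 0xEE ⊕ 0xCF ⊕ 0x3D = 0x1C.
P'2: 0x5D ⊕ 0xEC ⊕ 0x40 = 0xF1.
P'3: 0x2D ⊕ 0x6C ⊕ 0xCC = 0x8D.

P'1 = 0x1C, P'2 = 0xF1, P'3 = 0x8D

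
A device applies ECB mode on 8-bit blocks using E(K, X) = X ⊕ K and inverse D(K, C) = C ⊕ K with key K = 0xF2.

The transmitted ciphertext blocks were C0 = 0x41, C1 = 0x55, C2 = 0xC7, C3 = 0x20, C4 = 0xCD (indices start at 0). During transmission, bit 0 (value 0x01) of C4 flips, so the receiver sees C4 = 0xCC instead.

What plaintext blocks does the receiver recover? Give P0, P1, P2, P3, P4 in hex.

ECB decryption: P_i = D(K, C_i).
Only C4 changed, to 0xCC. In ECB, a change in C_i affects only P_i. Decrypting the received ciphertext:
P0: D(K, 0x41) = 0xB3.
P1: D(K, 0x55) = 0xA7.
P2: D(K, 0xC7) = 0x35.
P3: D(K, 0x20) = 0xD2.
P4: D(K, 0xCC) = 0x3E.
Blocks that differ from the original plaintext: P4.

P0 = 0xB3, P1 = 0xA7, P2 = 0x35, P3 = 0xD2, P4 = 0x3E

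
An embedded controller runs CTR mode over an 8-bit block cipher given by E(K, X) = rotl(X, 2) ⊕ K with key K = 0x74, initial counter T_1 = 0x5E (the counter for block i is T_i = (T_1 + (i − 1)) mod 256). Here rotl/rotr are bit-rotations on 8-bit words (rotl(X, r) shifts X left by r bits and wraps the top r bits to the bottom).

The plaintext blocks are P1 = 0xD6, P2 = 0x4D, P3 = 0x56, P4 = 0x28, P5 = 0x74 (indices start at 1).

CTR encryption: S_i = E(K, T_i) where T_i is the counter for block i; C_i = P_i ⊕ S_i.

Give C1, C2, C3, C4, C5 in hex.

C1 = 0xDB, C2 = 0x44, C3 = 0xA3, C4 = 0xD9, C5 = 0x89

C1: T = 0x5E, S = E(K, T) = 0x0D; 0xD6 ⊕ 0x0D = 0xDB.
C2: T = 0x5F, S = E(K, T) = 0x09; 0x4D ⊕ 0x09 = 0x44.
C3: T = 0x60, S = E(K, T) = 0xF5; 0x56 ⊕ 0xF5 = 0xA3.
C4: T = 0x61, S = E(K, T) = 0xF1; 0x28 ⊕ 0xF1 = 0xD9.
C5: T = 0x62, S = E(K, T) = 0xFD; 0x74 ⊕ 0xFD = 0x89.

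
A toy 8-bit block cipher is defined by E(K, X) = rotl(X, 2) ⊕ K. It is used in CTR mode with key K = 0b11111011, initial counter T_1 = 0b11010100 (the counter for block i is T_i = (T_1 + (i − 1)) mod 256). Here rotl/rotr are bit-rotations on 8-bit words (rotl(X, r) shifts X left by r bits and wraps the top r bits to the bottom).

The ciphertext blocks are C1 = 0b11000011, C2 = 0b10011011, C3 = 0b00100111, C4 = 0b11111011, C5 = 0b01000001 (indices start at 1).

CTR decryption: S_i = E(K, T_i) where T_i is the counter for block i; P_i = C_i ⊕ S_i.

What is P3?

P3 = 0b10000111

P3: T = 0b11010110, S = E(K, T) = 0b10100000; 0b00100111 ⊕ 0b10100000 = 0b10000111.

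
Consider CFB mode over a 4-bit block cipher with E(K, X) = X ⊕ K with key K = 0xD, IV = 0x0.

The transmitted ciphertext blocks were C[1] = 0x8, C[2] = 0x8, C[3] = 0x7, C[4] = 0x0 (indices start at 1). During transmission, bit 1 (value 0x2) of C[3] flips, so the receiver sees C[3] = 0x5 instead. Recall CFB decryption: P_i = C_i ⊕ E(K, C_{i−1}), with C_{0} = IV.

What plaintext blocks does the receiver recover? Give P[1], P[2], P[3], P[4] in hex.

P[1] = 0x5, P[2] = 0xD, P[3] = 0x0, P[4] = 0x8

Only C[3] changed, to 0x5. In CFB, a change in C_i flips the same bit in P_i and garbles P_{i+1}. Decrypting the received ciphertext:
P[1]: E(K, 0x0) = 0xD; 0x8 ⊕ 0xD = 0x5.
P[2]: E(K, 0x8) = 0x5; 0x8 ⊕ 0x5 = 0xD.
P[3]: E(K, 0x8) = 0x5; 0x5 ⊕ 0x5 = 0x0.
P[4]: E(K, 0x5) = 0x8; 0x0 ⊕ 0x8 = 0x8.
Blocks that differ from the original plaintext: P[3], P[4].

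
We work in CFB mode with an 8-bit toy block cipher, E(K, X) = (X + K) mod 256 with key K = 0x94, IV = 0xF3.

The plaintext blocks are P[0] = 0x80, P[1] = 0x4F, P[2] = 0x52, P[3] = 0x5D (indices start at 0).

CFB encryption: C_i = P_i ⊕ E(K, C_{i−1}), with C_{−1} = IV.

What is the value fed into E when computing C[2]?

C[0]: E(K, 0xF3) = 0x87; 0x80 ⊕ 0x87 = 0x07.
C[1]: E(K, 0x07) = 0x9B; 0x4F ⊕ 0x9B = 0xD4.
C[2]: E(K, 0xD4) = 0x68; 0x52 ⊕ 0x68 = 0x3A.
So the input to E for block [2] is 0xD4.

0xD4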